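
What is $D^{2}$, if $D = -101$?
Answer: $10201$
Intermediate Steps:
$D^{2} = \left(-101\right)^{2} = 10201$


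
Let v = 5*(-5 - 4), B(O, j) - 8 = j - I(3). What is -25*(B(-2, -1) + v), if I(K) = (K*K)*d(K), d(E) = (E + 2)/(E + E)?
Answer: 2275/2 ≈ 1137.5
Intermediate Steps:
d(E) = (2 + E)/(2*E) (d(E) = (2 + E)/((2*E)) = (2 + E)*(1/(2*E)) = (2 + E)/(2*E))
I(K) = K*(2 + K)/2 (I(K) = (K*K)*((2 + K)/(2*K)) = K²*((2 + K)/(2*K)) = K*(2 + K)/2)
B(O, j) = ½ + j (B(O, j) = 8 + (j - 3*(2 + 3)/2) = 8 + (j - 3*5/2) = 8 + (j - 1*15/2) = 8 + (j - 15/2) = 8 + (-15/2 + j) = ½ + j)
v = -45 (v = 5*(-9) = -45)
-25*(B(-2, -1) + v) = -25*((½ - 1) - 45) = -25*(-½ - 45) = -25*(-91/2) = 2275/2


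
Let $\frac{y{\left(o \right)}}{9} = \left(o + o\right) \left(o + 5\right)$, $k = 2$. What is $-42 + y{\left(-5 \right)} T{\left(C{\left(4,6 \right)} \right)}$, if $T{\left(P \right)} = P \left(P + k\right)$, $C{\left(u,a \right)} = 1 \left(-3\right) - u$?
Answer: $-42$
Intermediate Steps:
$C{\left(u,a \right)} = -3 - u$
$T{\left(P \right)} = P \left(2 + P\right)$ ($T{\left(P \right)} = P \left(P + 2\right) = P \left(2 + P\right)$)
$y{\left(o \right)} = 18 o \left(5 + o\right)$ ($y{\left(o \right)} = 9 \left(o + o\right) \left(o + 5\right) = 9 \cdot 2 o \left(5 + o\right) = 18 o \left(5 + o\right)$)
$-42 + y{\left(-5 \right)} T{\left(C{\left(4,6 \right)} \right)} = -42 + 18 \left(-5\right) \left(5 - 5\right) \left(-3 - 4\right) \left(2 - 7\right) = -42 + 18 \left(-5\right) 0 \left(-3 - 4\right) \left(2 - 7\right) = -42 + 0 \left(- 7 \left(2 - 7\right)\right) = -42 + 0 \left(\left(-7\right) \left(-5\right)\right) = -42 + 0 \cdot 35 = -42 + 0 = -42$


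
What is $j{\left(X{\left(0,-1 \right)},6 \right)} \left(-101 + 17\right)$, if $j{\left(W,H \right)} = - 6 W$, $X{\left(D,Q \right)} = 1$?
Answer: $504$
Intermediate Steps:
$j{\left(X{\left(0,-1 \right)},6 \right)} \left(-101 + 17\right) = \left(-6\right) 1 \left(-101 + 17\right) = \left(-6\right) \left(-84\right) = 504$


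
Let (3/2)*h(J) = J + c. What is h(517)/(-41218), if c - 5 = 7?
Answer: -529/61827 ≈ -0.0085561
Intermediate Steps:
c = 12 (c = 5 + 7 = 12)
h(J) = 8 + 2*J/3 (h(J) = 2*(J + 12)/3 = 2*(12 + J)/3 = 8 + 2*J/3)
h(517)/(-41218) = (8 + (⅔)*517)/(-41218) = (8 + 1034/3)*(-1/41218) = (1058/3)*(-1/41218) = -529/61827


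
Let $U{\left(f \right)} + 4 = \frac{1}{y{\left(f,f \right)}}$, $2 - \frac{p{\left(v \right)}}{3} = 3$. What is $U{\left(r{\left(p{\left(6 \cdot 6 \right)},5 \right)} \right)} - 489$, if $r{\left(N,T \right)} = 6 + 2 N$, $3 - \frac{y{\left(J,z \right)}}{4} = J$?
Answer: $- \frac{5915}{12} \approx -492.92$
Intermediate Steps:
$p{\left(v \right)} = -3$ ($p{\left(v \right)} = 6 - 9 = -3$)
$y{\left(J,z \right)} = 12 - 4 J$
$U{\left(f \right)} = -4 + \frac{1}{12 - 4 f}$
$U{\left(r{\left(p{\left(6 \cdot 6 \right)},5 \right)} \right)} - 489 = \frac{47 - 16 \left(6 + 2 \left(-3\right)\right)}{4 \left(-3 + \left(6 + 2 \left(-3\right)\right)\right)} - 489 = \frac{47 - 16 \left(6 - 6\right)}{4 \left(-3 + \left(6 - 6\right)\right)} - 489 = \frac{47 - 0}{4 \left(-3 + 0\right)} - 489 = \frac{47 + 0}{4 \left(-3\right)} - 489 = \frac{1}{4} \left(- \frac{1}{3}\right) 47 - 489 = - \frac{47}{12} - 489 = - \frac{5915}{12}$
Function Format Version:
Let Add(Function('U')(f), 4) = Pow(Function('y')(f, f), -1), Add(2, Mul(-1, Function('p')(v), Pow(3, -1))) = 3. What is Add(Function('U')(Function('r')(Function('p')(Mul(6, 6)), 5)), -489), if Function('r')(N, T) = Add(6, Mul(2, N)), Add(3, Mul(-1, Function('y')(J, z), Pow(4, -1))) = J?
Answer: Rational(-5915, 12) ≈ -492.92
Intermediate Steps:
Function('p')(v) = -3 (Function('p')(v) = Add(6, Mul(-3, 3)) = Add(6, -9) = -3)
Function('y')(J, z) = Add(12, Mul(-4, J))
Function('U')(f) = Add(-4, Pow(Add(12, Mul(-4, f)), -1))
Add(Function('U')(Function('r')(Function('p')(Mul(6, 6)), 5)), -489) = Add(Mul(Rational(1, 4), Pow(Add(-3, Add(6, Mul(2, -3))), -1), Add(47, Mul(-16, Add(6, Mul(2, -3))))), -489) = Add(Mul(Rational(1, 4), Pow(Add(-3, Add(6, -6)), -1), Add(47, Mul(-16, Add(6, -6)))), -489) = Add(Mul(Rational(1, 4), Pow(Add(-3, 0), -1), Add(47, Mul(-16, 0))), -489) = Add(Mul(Rational(1, 4), Pow(-3, -1), Add(47, 0)), -489) = Add(Mul(Rational(1, 4), Rational(-1, 3), 47), -489) = Add(Rational(-47, 12), -489) = Rational(-5915, 12)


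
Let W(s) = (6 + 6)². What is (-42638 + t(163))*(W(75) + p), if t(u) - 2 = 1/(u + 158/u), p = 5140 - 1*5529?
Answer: 279185391205/26727 ≈ 1.0446e+7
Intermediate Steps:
p = -389 (p = 5140 - 5529 = -389)
t(u) = 2 + 1/(u + 158/u)
W(s) = 144 (W(s) = 12² = 144)
(-42638 + t(163))*(W(75) + p) = (-42638 + (316 + 163 + 2*163²)/(158 + 163²))*(144 - 389) = (-42638 + (316 + 163 + 2*26569)/(158 + 26569))*(-245) = (-42638 + (316 + 163 + 53138)/26727)*(-245) = (-42638 + (1/26727)*53617)*(-245) = (-42638 + 53617/26727)*(-245) = -1139532209/26727*(-245) = 279185391205/26727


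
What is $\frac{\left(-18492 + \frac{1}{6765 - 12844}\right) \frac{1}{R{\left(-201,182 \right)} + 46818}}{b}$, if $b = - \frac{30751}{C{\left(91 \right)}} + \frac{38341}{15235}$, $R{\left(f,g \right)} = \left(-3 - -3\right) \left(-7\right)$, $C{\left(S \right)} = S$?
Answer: $\frac{22263930769795}{18906111093521484} \approx 0.0011776$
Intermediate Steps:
$R{\left(f,g \right)} = 0$ ($R{\left(f,g \right)} = \left(-3 + 3\right) \left(-7\right) = 0 \left(-7\right) = 0$)
$b = - \frac{66428922}{198055}$ ($b = - \frac{30751}{91} + \frac{38341}{15235} = \left(-30751\right) \frac{1}{91} + 38341 \cdot \frac{1}{15235} = - \frac{4393}{13} + \frac{38341}{15235} = - \frac{66428922}{198055} \approx -335.41$)
$\frac{\left(-18492 + \frac{1}{6765 - 12844}\right) \frac{1}{R{\left(-201,182 \right)} + 46818}}{b} = \frac{\left(-18492 + \frac{1}{6765 - 12844}\right) \frac{1}{0 + 46818}}{- \frac{66428922}{198055}} = \frac{-18492 + \frac{1}{-6079}}{46818} \left(- \frac{198055}{66428922}\right) = \left(-18492 - \frac{1}{6079}\right) \frac{1}{46818} \left(- \frac{198055}{66428922}\right) = \left(- \frac{112412869}{6079}\right) \frac{1}{46818} \left(- \frac{198055}{66428922}\right) = \left(- \frac{112412869}{284606622}\right) \left(- \frac{198055}{66428922}\right) = \frac{22263930769795}{18906111093521484}$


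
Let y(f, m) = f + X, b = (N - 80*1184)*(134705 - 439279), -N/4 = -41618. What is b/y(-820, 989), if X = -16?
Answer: 5463448412/209 ≈ 2.6141e+7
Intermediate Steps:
N = 166472 (N = -4*(-41618) = 166472)
b = -21853793648 (b = (166472 - 80*1184)*(134705 - 439279) = (166472 - 94720)*(-304574) = 71752*(-304574) = -21853793648)
y(f, m) = -16 + f (y(f, m) = f - 16 = -16 + f)
b/y(-820, 989) = -21853793648/(-16 - 820) = -21853793648/(-836) = -21853793648*(-1/836) = 5463448412/209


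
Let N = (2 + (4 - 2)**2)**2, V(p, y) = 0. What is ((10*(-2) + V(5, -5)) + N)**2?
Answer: 256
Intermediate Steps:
N = 36 (N = (2 + 2**2)**2 = (2 + 4)**2 = 6**2 = 36)
((10*(-2) + V(5, -5)) + N)**2 = ((10*(-2) + 0) + 36)**2 = ((-20 + 0) + 36)**2 = (-20 + 36)**2 = 16**2 = 256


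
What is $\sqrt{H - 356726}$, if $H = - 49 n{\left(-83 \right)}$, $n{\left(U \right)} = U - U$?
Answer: $i \sqrt{356726} \approx 597.27 i$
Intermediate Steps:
$n{\left(U \right)} = 0$
$H = 0$ ($H = \left(-49\right) 0 = 0$)
$\sqrt{H - 356726} = \sqrt{0 - 356726} = \sqrt{-356726} = i \sqrt{356726}$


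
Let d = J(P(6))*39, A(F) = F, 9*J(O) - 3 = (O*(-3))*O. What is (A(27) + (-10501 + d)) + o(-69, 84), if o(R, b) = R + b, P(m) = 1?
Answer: -10459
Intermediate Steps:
J(O) = 1/3 - O**2/3 (J(O) = 1/3 + ((O*(-3))*O)/9 = 1/3 + ((-3*O)*O)/9 = 1/3 + (-3*O**2)/9 = 1/3 - O**2/3)
d = 0 (d = (1/3 - 1/3*1**2)*39 = (1/3 - 1/3*1)*39 = (1/3 - 1/3)*39 = 0*39 = 0)
(A(27) + (-10501 + d)) + o(-69, 84) = (27 + (-10501 + 0)) + (-69 + 84) = (27 - 10501) + 15 = -10474 + 15 = -10459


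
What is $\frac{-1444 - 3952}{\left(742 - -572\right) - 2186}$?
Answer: $\frac{1349}{218} \approx 6.1881$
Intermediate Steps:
$\frac{-1444 - 3952}{\left(742 - -572\right) - 2186} = - \frac{5396}{\left(742 + 572\right) - 2186} = - \frac{5396}{1314 - 2186} = - \frac{5396}{-872} = \left(-5396\right) \left(- \frac{1}{872}\right) = \frac{1349}{218}$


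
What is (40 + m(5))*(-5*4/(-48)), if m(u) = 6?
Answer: 115/6 ≈ 19.167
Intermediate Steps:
(40 + m(5))*(-5*4/(-48)) = (40 + 6)*(-5*4/(-48)) = 46*(-20*(-1/48)) = 46*(5/12) = 115/6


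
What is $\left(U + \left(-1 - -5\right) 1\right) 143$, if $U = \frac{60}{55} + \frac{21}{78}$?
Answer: $\frac{1533}{2} \approx 766.5$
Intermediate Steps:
$U = \frac{389}{286}$ ($U = 60 \cdot \frac{1}{55} + 21 \cdot \frac{1}{78} = \frac{12}{11} + \frac{7}{26} = \frac{389}{286} \approx 1.3601$)
$\left(U + \left(-1 - -5\right) 1\right) 143 = \left(\frac{389}{286} + \left(-1 - -5\right) 1\right) 143 = \left(\frac{389}{286} + \left(-1 + 5\right) 1\right) 143 = \left(\frac{389}{286} + 4 \cdot 1\right) 143 = \left(\frac{389}{286} + 4\right) 143 = \frac{1533}{286} \cdot 143 = \frac{1533}{2}$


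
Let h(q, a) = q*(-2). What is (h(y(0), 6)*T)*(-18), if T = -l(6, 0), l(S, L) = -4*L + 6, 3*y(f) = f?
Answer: 0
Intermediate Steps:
y(f) = f/3
h(q, a) = -2*q
l(S, L) = 6 - 4*L
T = -6 (T = -(6 - 4*0) = -(6 + 0) = -1*6 = -6)
(h(y(0), 6)*T)*(-18) = (-2*0/3*(-6))*(-18) = (-2*0*(-6))*(-18) = (0*(-6))*(-18) = 0*(-18) = 0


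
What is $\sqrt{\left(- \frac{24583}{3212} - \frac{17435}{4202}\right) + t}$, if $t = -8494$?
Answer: $\frac{i \sqrt{800337416615803}}{306746} \approx 92.227 i$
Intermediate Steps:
$\sqrt{\left(- \frac{24583}{3212} - \frac{17435}{4202}\right) + t} = \sqrt{\left(- \frac{24583}{3212} - \frac{17435}{4202}\right) - 8494} = \sqrt{\left(\left(-24583\right) \frac{1}{3212} - \frac{1585}{382}\right) - 8494} = \sqrt{\left(- \frac{24583}{3212} - \frac{1585}{382}\right) - 8494} = \sqrt{- \frac{7240863}{613492} - 8494} = \sqrt{- \frac{5218241911}{613492}} = \frac{i \sqrt{800337416615803}}{306746}$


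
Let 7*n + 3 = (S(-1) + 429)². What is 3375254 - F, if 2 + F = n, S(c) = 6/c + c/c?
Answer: 23447019/7 ≈ 3.3496e+6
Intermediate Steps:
S(c) = 1 + 6/c (S(c) = 6/c + 1 = 1 + 6/c)
n = 179773/7 (n = -3/7 + ((6 - 1)/(-1) + 429)²/7 = -3/7 + (-1*5 + 429)²/7 = -3/7 + (-5 + 429)²/7 = -3/7 + (⅐)*424² = -3/7 + (⅐)*179776 = -3/7 + 179776/7 = 179773/7 ≈ 25682.)
F = 179759/7 (F = -2 + 179773/7 = 179759/7 ≈ 25680.)
3375254 - F = 3375254 - 1*179759/7 = 3375254 - 179759/7 = 23447019/7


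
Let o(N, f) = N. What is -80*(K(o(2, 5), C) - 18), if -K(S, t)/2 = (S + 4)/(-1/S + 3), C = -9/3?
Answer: 1824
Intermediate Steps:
C = -3 (C = -9*⅓ = -3)
K(S, t) = -2*(4 + S)/(3 - 1/S) (K(S, t) = -2*(S + 4)/(-1/S + 3) = -2*(4 + S)/(3 - 1/S))
-80*(K(o(2, 5), C) - 18) = -80*(-2*2*(4 + 2)/(-1 + 3*2) - 18) = -80*(-2*2*6/(-1 + 6) - 18) = -80*(-2*2*6/5 - 18) = -80*(-2*2*⅕*6 - 18) = -80*(-24/5 - 18) = -80*(-114/5) = 1824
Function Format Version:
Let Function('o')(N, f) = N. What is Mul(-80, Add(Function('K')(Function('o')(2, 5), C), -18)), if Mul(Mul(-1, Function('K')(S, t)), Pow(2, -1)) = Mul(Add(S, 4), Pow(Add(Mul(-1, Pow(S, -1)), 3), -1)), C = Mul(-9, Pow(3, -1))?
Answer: 1824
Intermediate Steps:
C = -3 (C = Mul(-9, Rational(1, 3)) = -3)
Function('K')(S, t) = Mul(-2, Pow(Add(3, Mul(-1, Pow(S, -1))), -1), Add(4, S)) (Function('K')(S, t) = Mul(-2, Mul(Add(S, 4), Pow(Add(Mul(-1, Pow(S, -1)), 3), -1))) = Mul(-2, Mul(Add(4, S), Pow(Add(3, Mul(-1, Pow(S, -1))), -1))) = Mul(-2, Mul(Pow(Add(3, Mul(-1, Pow(S, -1))), -1), Add(4, S))) = Mul(-2, Pow(Add(3, Mul(-1, Pow(S, -1))), -1), Add(4, S)))
Mul(-80, Add(Function('K')(Function('o')(2, 5), C), -18)) = Mul(-80, Add(Mul(-2, 2, Pow(Add(-1, Mul(3, 2)), -1), Add(4, 2)), -18)) = Mul(-80, Add(Mul(-2, 2, Pow(Add(-1, 6), -1), 6), -18)) = Mul(-80, Add(Mul(-2, 2, Pow(5, -1), 6), -18)) = Mul(-80, Add(Mul(-2, 2, Rational(1, 5), 6), -18)) = Mul(-80, Add(Rational(-24, 5), -18)) = Mul(-80, Rational(-114, 5)) = 1824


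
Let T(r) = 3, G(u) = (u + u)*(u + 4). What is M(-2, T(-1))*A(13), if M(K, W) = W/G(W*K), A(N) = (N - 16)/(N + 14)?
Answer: -1/72 ≈ -0.013889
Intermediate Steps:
G(u) = 2*u*(4 + u) (G(u) = (2*u)*(4 + u) = 2*u*(4 + u))
A(N) = (-16 + N)/(14 + N)
M(K, W) = 1/(2*K*(4 + K*W)) (M(K, W) = W/((2*(W*K)*(4 + W*K))) = W/((2*(K*W)*(4 + K*W))) = W/((2*K*W*(4 + K*W))) = W*(1/(2*K*W*(4 + K*W))) = 1/(2*K*(4 + K*W)))
M(-2, T(-1))*A(13) = ((½)/(-2*(4 - 2*3)))*((-16 + 13)/(14 + 13)) = ((½)*(-½)/(4 - 6))*(-3/27) = ((½)*(-½)/(-2))*((1/27)*(-3)) = ((½)*(-½)*(-½))*(-⅑) = (⅛)*(-⅑) = -1/72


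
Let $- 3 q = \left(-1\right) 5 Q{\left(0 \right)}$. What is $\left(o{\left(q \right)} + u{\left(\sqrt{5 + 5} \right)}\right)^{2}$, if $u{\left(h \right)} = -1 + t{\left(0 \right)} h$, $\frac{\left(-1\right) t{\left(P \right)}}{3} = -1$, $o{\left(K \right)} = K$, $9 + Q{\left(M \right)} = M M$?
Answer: $346 - 96 \sqrt{10} \approx 42.421$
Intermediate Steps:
$Q{\left(M \right)} = -9 + M^{2}$ ($Q{\left(M \right)} = -9 + M M = -9 + M^{2}$)
$q = -15$ ($q = - \frac{\left(-1\right) 5 \left(-9 + 0^{2}\right)}{3} = - \frac{\left(-5\right) \left(-9 + 0\right)}{3} = - \frac{\left(-5\right) \left(-9\right)}{3} = \left(- \frac{1}{3}\right) 45 = -15$)
$t{\left(P \right)} = 3$ ($t{\left(P \right)} = \left(-3\right) \left(-1\right) = 3$)
$u{\left(h \right)} = -1 + 3 h$
$\left(o{\left(q \right)} + u{\left(\sqrt{5 + 5} \right)}\right)^{2} = \left(-15 - \left(1 - 3 \sqrt{5 + 5}\right)\right)^{2} = \left(-15 - \left(1 - 3 \sqrt{10}\right)\right)^{2} = \left(-16 + 3 \sqrt{10}\right)^{2}$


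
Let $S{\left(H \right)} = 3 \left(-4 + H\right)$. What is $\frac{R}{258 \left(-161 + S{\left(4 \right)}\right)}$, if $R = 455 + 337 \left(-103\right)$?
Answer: $\frac{17128}{20769} \approx 0.82469$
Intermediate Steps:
$S{\left(H \right)} = -12 + 3 H$
$R = -34256$ ($R = 455 - 34711 = -34256$)
$\frac{R}{258 \left(-161 + S{\left(4 \right)}\right)} = - \frac{34256}{258 \left(-161 + \left(-12 + 3 \cdot 4\right)\right)} = - \frac{34256}{258 \left(-161 + \left(-12 + 12\right)\right)} = - \frac{34256}{258 \left(-161 + 0\right)} = - \frac{34256}{258 \left(-161\right)} = - \frac{34256}{-41538} = \left(-34256\right) \left(- \frac{1}{41538}\right) = \frac{17128}{20769}$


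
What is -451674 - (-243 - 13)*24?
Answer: -445530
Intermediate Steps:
-451674 - (-243 - 13)*24 = -451674 - (-256)*24 = -451674 - 1*(-6144) = -451674 + 6144 = -445530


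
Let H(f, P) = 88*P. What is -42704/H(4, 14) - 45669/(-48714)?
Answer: -42167051/1250326 ≈ -33.725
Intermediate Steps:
-42704/H(4, 14) - 45669/(-48714) = -42704/(88*14) - 45669/(-48714) = -42704/1232 - 45669*(-1/48714) = -42704*1/1232 + 15223/16238 = -2669/77 + 15223/16238 = -42167051/1250326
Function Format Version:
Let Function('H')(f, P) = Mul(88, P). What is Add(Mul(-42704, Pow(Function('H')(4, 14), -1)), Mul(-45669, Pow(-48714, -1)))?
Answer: Rational(-42167051, 1250326) ≈ -33.725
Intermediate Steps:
Add(Mul(-42704, Pow(Function('H')(4, 14), -1)), Mul(-45669, Pow(-48714, -1))) = Add(Mul(-42704, Pow(Mul(88, 14), -1)), Mul(-45669, Pow(-48714, -1))) = Add(Mul(-42704, Pow(1232, -1)), Mul(-45669, Rational(-1, 48714))) = Add(Mul(-42704, Rational(1, 1232)), Rational(15223, 16238)) = Add(Rational(-2669, 77), Rational(15223, 16238)) = Rational(-42167051, 1250326)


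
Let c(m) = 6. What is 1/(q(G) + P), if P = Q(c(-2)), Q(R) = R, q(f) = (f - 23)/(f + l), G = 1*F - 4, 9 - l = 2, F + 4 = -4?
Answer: 1/13 ≈ 0.076923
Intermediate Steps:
F = -8 (F = -4 - 4 = -8)
l = 7 (l = 9 - 1*2 = 9 - 2 = 7)
G = -12 (G = 1*(-8) - 4 = -8 - 4 = -12)
q(f) = (-23 + f)/(7 + f) (q(f) = (f - 23)/(f + 7) = (-23 + f)/(7 + f))
P = 6
1/(q(G) + P) = 1/((-23 - 12)/(7 - 12) + 6) = 1/(-35/(-5) + 6) = 1/(-1/5*(-35) + 6) = 1/(7 + 6) = 1/13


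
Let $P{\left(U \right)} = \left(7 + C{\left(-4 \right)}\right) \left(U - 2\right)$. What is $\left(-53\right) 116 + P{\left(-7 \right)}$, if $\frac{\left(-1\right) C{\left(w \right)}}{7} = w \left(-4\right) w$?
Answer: $-10243$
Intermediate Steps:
$C{\left(w \right)} = 28 w^{2}$ ($C{\left(w \right)} = - 7 w \left(-4\right) w = - 7 - 4 w w = - 7 \left(- 4 w^{2}\right) = 28 w^{2}$)
$P{\left(U \right)} = -910 + 455 U$ ($P{\left(U \right)} = \left(7 + 28 \left(-4\right)^{2}\right) \left(U - 2\right) = \left(7 + 28 \cdot 16\right) \left(-2 + U\right) = \left(7 + 448\right) \left(-2 + U\right) = 455 \left(-2 + U\right) = -910 + 455 U$)
$\left(-53\right) 116 + P{\left(-7 \right)} = \left(-53\right) 116 + \left(-910 + 455 \left(-7\right)\right) = -6148 - 4095 = -10243$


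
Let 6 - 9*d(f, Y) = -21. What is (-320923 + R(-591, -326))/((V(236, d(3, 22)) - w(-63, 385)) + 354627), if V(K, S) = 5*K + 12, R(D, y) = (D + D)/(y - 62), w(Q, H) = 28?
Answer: -62258471/69023454 ≈ -0.90199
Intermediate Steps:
R(D, y) = 2*D/(-62 + y) (R(D, y) = (2*D)/(-62 + y) = 2*D/(-62 + y))
d(f, Y) = 3 (d(f, Y) = ⅔ - ⅑*(-21) = ⅔ + 7/3 = 3)
V(K, S) = 12 + 5*K
(-320923 + R(-591, -326))/((V(236, d(3, 22)) - w(-63, 385)) + 354627) = (-320923 + 2*(-591)/(-62 - 326))/(((12 + 5*236) - 1*28) + 354627) = (-320923 + 2*(-591)/(-388))/(((12 + 1180) - 28) + 354627) = (-320923 + 2*(-591)*(-1/388))/((1192 - 28) + 354627) = (-320923 + 591/194)/(1164 + 354627) = -62258471/194/355791 = -62258471/194*1/355791 = -62258471/69023454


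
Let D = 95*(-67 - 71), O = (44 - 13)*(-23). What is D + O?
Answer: -13823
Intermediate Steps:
O = -713 (O = 31*(-23) = -713)
D = -13110 (D = 95*(-138) = -13110)
D + O = -13110 - 713 = -13823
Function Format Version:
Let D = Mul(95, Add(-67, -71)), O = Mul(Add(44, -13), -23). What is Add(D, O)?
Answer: -13823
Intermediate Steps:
O = -713 (O = Mul(31, -23) = -713)
D = -13110 (D = Mul(95, -138) = -13110)
Add(D, O) = Add(-13110, -713) = -13823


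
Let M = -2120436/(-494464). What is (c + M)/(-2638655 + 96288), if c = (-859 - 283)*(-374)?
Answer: -52797912637/314277239072 ≈ -0.16800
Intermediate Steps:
M = 530109/123616 (M = -2120436*(-1/494464) = 530109/123616 ≈ 4.2884)
c = 427108 (c = -1142*(-374) = 427108)
(c + M)/(-2638655 + 96288) = (427108 + 530109/123616)/(-2638655 + 96288) = (52797912637/123616)/(-2542367) = (52797912637/123616)*(-1/2542367) = -52797912637/314277239072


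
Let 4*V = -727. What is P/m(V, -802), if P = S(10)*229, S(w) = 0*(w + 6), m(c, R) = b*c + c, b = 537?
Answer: 0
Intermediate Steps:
V = -727/4 (V = (1/4)*(-727) = -727/4 ≈ -181.75)
m(c, R) = 538*c (m(c, R) = 537*c + c = 538*c)
S(w) = 0 (S(w) = 0*(6 + w) = 0)
P = 0 (P = 0*229 = 0)
P/m(V, -802) = 0/((538*(-727/4))) = 0/(-195563/2) = 0*(-2/195563) = 0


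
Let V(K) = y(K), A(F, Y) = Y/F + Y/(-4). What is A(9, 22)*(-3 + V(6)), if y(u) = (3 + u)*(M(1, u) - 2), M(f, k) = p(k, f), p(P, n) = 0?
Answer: 385/6 ≈ 64.167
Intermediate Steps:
M(f, k) = 0
y(u) = -6 - 2*u (y(u) = (3 + u)*(0 - 2) = (3 + u)*(-2) = -6 - 2*u)
A(F, Y) = -Y/4 + Y/F (A(F, Y) = Y/F + Y*(-1/4) = Y/F - Y/4 = -Y/4 + Y/F)
V(K) = -6 - 2*K
A(9, 22)*(-3 + V(6)) = (-1/4*22 + 22/9)*(-3 + (-6 - 2*6)) = (-11/2 + 22*(1/9))*(-3 + (-6 - 12)) = (-11/2 + 22/9)*(-3 - 18) = -55/18*(-21) = 385/6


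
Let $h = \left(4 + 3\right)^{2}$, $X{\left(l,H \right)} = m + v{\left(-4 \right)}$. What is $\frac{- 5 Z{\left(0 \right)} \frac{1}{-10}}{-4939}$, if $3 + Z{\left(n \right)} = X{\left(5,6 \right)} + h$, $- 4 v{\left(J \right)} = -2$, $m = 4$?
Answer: $- \frac{101}{19756} \approx -0.0051124$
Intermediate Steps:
$v{\left(J \right)} = \frac{1}{2}$ ($v{\left(J \right)} = \left(- \frac{1}{4}\right) \left(-2\right) = \frac{1}{2}$)
$X{\left(l,H \right)} = \frac{9}{2}$ ($X{\left(l,H \right)} = 4 + \frac{1}{2} = \frac{9}{2}$)
$h = 49$ ($h = 7^{2} = 49$)
$Z{\left(n \right)} = \frac{101}{2}$ ($Z{\left(n \right)} = -3 + \left(\frac{9}{2} + 49\right) = -3 + \frac{107}{2} = \frac{101}{2}$)
$\frac{- 5 Z{\left(0 \right)} \frac{1}{-10}}{-4939} = \frac{\left(-5\right) \frac{101}{2} \frac{1}{-10}}{-4939} = \left(- \frac{505}{2}\right) \left(- \frac{1}{10}\right) \left(- \frac{1}{4939}\right) = \frac{101}{4} \left(- \frac{1}{4939}\right) = - \frac{101}{19756}$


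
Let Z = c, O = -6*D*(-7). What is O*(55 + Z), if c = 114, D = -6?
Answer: -42588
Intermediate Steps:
O = -252 (O = -6*(-6)*(-7) = 36*(-7) = -252)
Z = 114
O*(55 + Z) = -252*(55 + 114) = -252*169 = -42588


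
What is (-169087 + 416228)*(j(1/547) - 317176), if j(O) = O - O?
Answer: -78387193816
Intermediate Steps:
j(O) = 0
(-169087 + 416228)*(j(1/547) - 317176) = (-169087 + 416228)*(0 - 317176) = 247141*(-317176) = -78387193816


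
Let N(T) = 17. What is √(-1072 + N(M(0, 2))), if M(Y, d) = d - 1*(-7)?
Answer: I*√1055 ≈ 32.481*I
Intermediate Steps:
M(Y, d) = 7 + d (M(Y, d) = d + 7 = 7 + d)
√(-1072 + N(M(0, 2))) = √(-1072 + 17) = √(-1055) = I*√1055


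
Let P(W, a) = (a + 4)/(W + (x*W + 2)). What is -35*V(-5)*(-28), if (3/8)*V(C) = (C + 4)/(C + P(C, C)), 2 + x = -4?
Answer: 8820/17 ≈ 518.82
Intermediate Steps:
x = -6 (x = -2 - 4 = -6)
P(W, a) = (4 + a)/(2 - 5*W) (P(W, a) = (a + 4)/(W + (-6*W + 2)) = (4 + a)/(W + (2 - 6*W)) = (4 + a)/(2 - 5*W))
V(C) = 8*(4 + C)/(3*(C + (4 + C)/(2 - 5*C))) (V(C) = 8*((C + 4)/(C + (4 + C)/(2 - 5*C)))/3 = 8*((4 + C)/(C + (4 + C)/(2 - 5*C)))/3 = 8*(4 + C)/(3*(C + (4 + C)/(2 - 5*C))))
-35*V(-5)*(-28) = -280*(-8 + 5*(-5)² + 18*(-5))/(3*(-4 - 3*(-5) + 5*(-5)²))*(-28) = -280*(-8 + 5*25 - 90)/(3*(-4 + 15 + 5*25))*(-28) = -280*(-8 + 125 - 90)/(3*(-4 + 15 + 125))*(-28) = -280*27/(3*136)*(-28) = -35*9/17*(-28) = -315/17*(-28) = 8820/17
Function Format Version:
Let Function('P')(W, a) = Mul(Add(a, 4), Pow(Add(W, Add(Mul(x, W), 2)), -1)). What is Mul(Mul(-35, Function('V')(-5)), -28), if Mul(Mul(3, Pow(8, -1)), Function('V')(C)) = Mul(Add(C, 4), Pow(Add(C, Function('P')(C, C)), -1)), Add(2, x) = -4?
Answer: Rational(8820, 17) ≈ 518.82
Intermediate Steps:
x = -6 (x = Add(-2, -4) = -6)
Function('P')(W, a) = Mul(Pow(Add(2, Mul(-5, W)), -1), Add(4, a)) (Function('P')(W, a) = Mul(Add(a, 4), Pow(Add(W, Add(Mul(-6, W), 2)), -1)) = Mul(Add(4, a), Pow(Add(W, Add(2, Mul(-6, W))), -1)) = Mul(Add(4, a), Pow(Add(2, Mul(-5, W)), -1)) = Mul(Pow(Add(2, Mul(-5, W)), -1), Add(4, a)))
Function('V')(C) = Mul(Rational(8, 3), Pow(Add(C, Mul(Pow(Add(2, Mul(-5, C)), -1), Add(4, C))), -1), Add(4, C)) (Function('V')(C) = Mul(Rational(8, 3), Mul(Add(C, 4), Pow(Add(C, Mul(Pow(Add(2, Mul(-5, C)), -1), Add(4, C))), -1))) = Mul(Rational(8, 3), Mul(Add(4, C), Pow(Add(C, Mul(Pow(Add(2, Mul(-5, C)), -1), Add(4, C))), -1))) = Mul(Rational(8, 3), Mul(Pow(Add(C, Mul(Pow(Add(2, Mul(-5, C)), -1), Add(4, C))), -1), Add(4, C))) = Mul(Rational(8, 3), Pow(Add(C, Mul(Pow(Add(2, Mul(-5, C)), -1), Add(4, C))), -1), Add(4, C)))
Mul(Mul(-35, Function('V')(-5)), -28) = Mul(Mul(-35, Mul(Rational(8, 3), Pow(Add(-4, Mul(-3, -5), Mul(5, Pow(-5, 2))), -1), Add(-8, Mul(5, Pow(-5, 2)), Mul(18, -5)))), -28) = Mul(Mul(-35, Mul(Rational(8, 3), Pow(Add(-4, 15, Mul(5, 25)), -1), Add(-8, Mul(5, 25), -90))), -28) = Mul(Mul(-35, Mul(Rational(8, 3), Pow(Add(-4, 15, 125), -1), Add(-8, 125, -90))), -28) = Mul(Mul(-35, Mul(Rational(8, 3), Pow(136, -1), 27)), -28) = Mul(Mul(-35, Mul(Rational(8, 3), Rational(1, 136), 27)), -28) = Mul(Mul(-35, Rational(9, 17)), -28) = Mul(Rational(-315, 17), -28) = Rational(8820, 17)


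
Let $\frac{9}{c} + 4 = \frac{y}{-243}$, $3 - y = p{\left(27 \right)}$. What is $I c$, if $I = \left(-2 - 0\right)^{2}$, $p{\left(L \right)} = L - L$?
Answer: $- \frac{2916}{325} \approx -8.9723$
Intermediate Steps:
$p{\left(L \right)} = 0$
$I = 4$ ($I = \left(-2 + 0\right)^{2} = \left(-2\right)^{2} = 4$)
$y = 3$ ($y = 3 - 0 = 3 + 0 = 3$)
$c = - \frac{729}{325}$ ($c = \frac{9}{-4 + \frac{3}{-243}} = \frac{9}{-4 + 3 \left(- \frac{1}{243}\right)} = \frac{9}{-4 - \frac{1}{81}} = \frac{9}{- \frac{325}{81}} = 9 \left(- \frac{81}{325}\right) = - \frac{729}{325} \approx -2.2431$)
$I c = 4 \left(- \frac{729}{325}\right) = - \frac{2916}{325}$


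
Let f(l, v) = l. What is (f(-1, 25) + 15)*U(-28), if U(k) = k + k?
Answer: -784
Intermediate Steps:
U(k) = 2*k
(f(-1, 25) + 15)*U(-28) = (-1 + 15)*(2*(-28)) = 14*(-56) = -784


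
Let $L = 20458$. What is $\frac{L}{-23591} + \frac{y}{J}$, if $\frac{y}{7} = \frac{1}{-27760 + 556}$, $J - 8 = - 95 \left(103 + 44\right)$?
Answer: $- \frac{7767620687287}{8957177804748} \approx -0.8672$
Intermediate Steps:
$J = -13957$ ($J = 8 - 95 \left(103 + 44\right) = 8 - 13965 = -13957$)
$y = - \frac{7}{27204}$ ($y = \frac{7}{-27760 + 556} = \frac{7}{-27204} = 7 \left(- \frac{1}{27204}\right) = - \frac{7}{27204} \approx -0.00025732$)
$\frac{L}{-23591} + \frac{y}{J} = \frac{20458}{-23591} - \frac{7}{27204 \left(-13957\right)} = 20458 \left(- \frac{1}{23591}\right) - - \frac{7}{379686228} = - \frac{20458}{23591} + \frac{7}{379686228} = - \frac{7767620687287}{8957177804748}$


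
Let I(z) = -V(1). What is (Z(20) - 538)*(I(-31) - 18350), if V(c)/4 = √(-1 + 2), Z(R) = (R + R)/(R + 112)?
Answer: 108557792/11 ≈ 9.8689e+6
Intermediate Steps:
Z(R) = 2*R/(112 + R) (Z(R) = (2*R)/(112 + R) = 2*R/(112 + R))
V(c) = 4 (V(c) = 4*√(-1 + 2) = 4*√1 = 4*1 = 4)
I(z) = -4 (I(z) = -1*4 = -4)
(Z(20) - 538)*(I(-31) - 18350) = (2*20/(112 + 20) - 538)*(-4 - 18350) = (2*20/132 - 538)*(-18354) = (2*20*(1/132) - 538)*(-18354) = (10/33 - 538)*(-18354) = -17744/33*(-18354) = 108557792/11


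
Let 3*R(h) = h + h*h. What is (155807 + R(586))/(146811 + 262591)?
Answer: 811403/1228206 ≈ 0.66064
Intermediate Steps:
R(h) = h/3 + h²/3 (R(h) = (h + h*h)/3 = (h + h²)/3 = h/3 + h²/3)
(155807 + R(586))/(146811 + 262591) = (155807 + (⅓)*586*(1 + 586))/(146811 + 262591) = (155807 + (⅓)*586*587)/409402 = (155807 + 343982/3)*(1/409402) = (811403/3)*(1/409402) = 811403/1228206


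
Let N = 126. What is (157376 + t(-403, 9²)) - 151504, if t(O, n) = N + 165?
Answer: 6163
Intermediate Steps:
t(O, n) = 291 (t(O, n) = 126 + 165 = 291)
(157376 + t(-403, 9²)) - 151504 = (157376 + 291) - 151504 = 157667 - 151504 = 6163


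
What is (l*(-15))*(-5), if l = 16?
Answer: 1200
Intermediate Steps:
(l*(-15))*(-5) = (16*(-15))*(-5) = -240*(-5) = 1200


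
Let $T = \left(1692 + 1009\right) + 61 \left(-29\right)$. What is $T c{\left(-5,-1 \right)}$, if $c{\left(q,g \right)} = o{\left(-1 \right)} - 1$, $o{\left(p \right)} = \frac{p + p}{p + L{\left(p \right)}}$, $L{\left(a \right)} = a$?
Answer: $0$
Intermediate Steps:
$o{\left(p \right)} = 1$ ($o{\left(p \right)} = \frac{p + p}{p + p} = \frac{2 p}{2 p} = 2 p \frac{1}{2 p} = 1$)
$c{\left(q,g \right)} = 0$ ($c{\left(q,g \right)} = 1 - 1 = 0$)
$T = 932$ ($T = 2701 - 1769 = 932$)
$T c{\left(-5,-1 \right)} = 932 \cdot 0 = 0$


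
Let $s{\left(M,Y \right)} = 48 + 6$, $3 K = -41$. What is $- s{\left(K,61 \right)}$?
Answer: $-54$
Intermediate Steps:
$K = - \frac{41}{3}$ ($K = \frac{1}{3} \left(-41\right) = - \frac{41}{3} \approx -13.667$)
$s{\left(M,Y \right)} = 54$
$- s{\left(K,61 \right)} = \left(-1\right) 54 = -54$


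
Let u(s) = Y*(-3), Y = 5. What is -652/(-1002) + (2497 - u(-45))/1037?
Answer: 1596574/519537 ≈ 3.0731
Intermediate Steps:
u(s) = -15 (u(s) = 5*(-3) = -15)
-652/(-1002) + (2497 - u(-45))/1037 = -652/(-1002) + (2497 - 1*(-15))/1037 = -652*(-1/1002) + (2497 + 15)*(1/1037) = 326/501 + 2512*(1/1037) = 326/501 + 2512/1037 = 1596574/519537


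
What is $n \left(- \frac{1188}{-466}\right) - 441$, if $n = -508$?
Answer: $- \frac{404505}{233} \approx -1736.1$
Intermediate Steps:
$n \left(- \frac{1188}{-466}\right) - 441 = - 508 \left(- \frac{1188}{-466}\right) - 441 = - 508 \left(\left(-1188\right) \left(- \frac{1}{466}\right)\right) - 441 = \left(-508\right) \frac{594}{233} - 441 = - \frac{301752}{233} - 441 = - \frac{404505}{233}$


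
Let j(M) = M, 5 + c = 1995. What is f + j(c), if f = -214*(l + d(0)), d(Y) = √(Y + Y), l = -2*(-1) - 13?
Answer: 4344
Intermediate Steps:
c = 1990 (c = -5 + 1995 = 1990)
l = -11 (l = 2 - 13 = -11)
d(Y) = √2*√Y (d(Y) = √(2*Y) = √2*√Y)
f = 2354 (f = -214*(-11 + √2*√0) = -214*(-11 + √2*0) = -214*(-11 + 0) = -214*(-11) = 2354)
f + j(c) = 2354 + 1990 = 4344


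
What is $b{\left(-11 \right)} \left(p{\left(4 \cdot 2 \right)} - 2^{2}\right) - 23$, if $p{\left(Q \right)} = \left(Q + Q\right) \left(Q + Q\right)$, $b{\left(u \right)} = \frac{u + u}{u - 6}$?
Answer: $\frac{5153}{17} \approx 303.12$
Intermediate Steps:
$b{\left(u \right)} = \frac{2 u}{-6 + u}$
$p{\left(Q \right)} = 4 Q^{2}$ ($p{\left(Q \right)} = 2 Q 2 Q = 4 Q^{2}$)
$b{\left(-11 \right)} \left(p{\left(4 \cdot 2 \right)} - 2^{2}\right) - 23 = 2 \left(-11\right) \frac{1}{-6 - 11} \left(4 \left(4 \cdot 2\right)^{2} - 2^{2}\right) - 23 = 2 \left(-11\right) \frac{1}{-17} \left(4 \cdot 8^{2} - 4\right) - 23 = 2 \left(-11\right) \left(- \frac{1}{17}\right) \left(4 \cdot 64 - 4\right) - 23 = \frac{22 \left(256 - 4\right)}{17} - 23 = \frac{22}{17} \cdot 252 - 23 = \frac{5544}{17} - 23 = \frac{5153}{17}$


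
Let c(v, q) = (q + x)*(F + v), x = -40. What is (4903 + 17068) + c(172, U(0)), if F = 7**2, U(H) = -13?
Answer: 10258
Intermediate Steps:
F = 49
c(v, q) = (-40 + q)*(49 + v) (c(v, q) = (q - 40)*(49 + v) = (-40 + q)*(49 + v))
(4903 + 17068) + c(172, U(0)) = (4903 + 17068) + (-1960 - 40*172 + 49*(-13) - 13*172) = 21971 + (-1960 - 6880 - 637 - 2236) = 21971 - 11713 = 10258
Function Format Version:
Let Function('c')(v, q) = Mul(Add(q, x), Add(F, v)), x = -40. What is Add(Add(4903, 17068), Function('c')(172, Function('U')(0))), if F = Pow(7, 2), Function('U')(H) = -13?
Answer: 10258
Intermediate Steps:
F = 49
Function('c')(v, q) = Mul(Add(-40, q), Add(49, v)) (Function('c')(v, q) = Mul(Add(q, -40), Add(49, v)) = Mul(Add(-40, q), Add(49, v)))
Add(Add(4903, 17068), Function('c')(172, Function('U')(0))) = Add(Add(4903, 17068), Add(-1960, Mul(-40, 172), Mul(49, -13), Mul(-13, 172))) = Add(21971, Add(-1960, -6880, -637, -2236)) = Add(21971, -11713) = 10258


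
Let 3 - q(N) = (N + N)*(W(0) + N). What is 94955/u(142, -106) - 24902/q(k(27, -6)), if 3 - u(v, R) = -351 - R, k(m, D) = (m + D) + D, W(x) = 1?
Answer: 51469231/118296 ≈ 435.09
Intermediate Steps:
k(m, D) = m + 2*D (k(m, D) = (D + m) + D = m + 2*D)
u(v, R) = 354 + R (u(v, R) = 3 - (-351 - R) = 3 + (351 + R) = 354 + R)
q(N) = 3 - 2*N*(1 + N) (q(N) = 3 - (N + N)*(1 + N) = 3 - 2*N*(1 + N))
94955/u(142, -106) - 24902/q(k(27, -6)) = 94955/(354 - 106) - 24902/(3 - 2*(27 + 2*(-6)) - 2*(27 + 2*(-6))²) = 94955/248 - 24902/(3 - 2*(27 - 12) - 2*(27 - 12)²) = 94955*(1/248) - 24902/(3 - 2*15 - 2*15²) = 94955/248 - 24902/(3 - 30 - 2*225) = 94955/248 - 24902/(3 - 30 - 450) = 94955/248 - 24902/(-477) = 94955/248 - 24902*(-1/477) = 94955/248 + 24902/477 = 51469231/118296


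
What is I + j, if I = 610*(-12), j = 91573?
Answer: 84253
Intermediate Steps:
I = -7320
I + j = -7320 + 91573 = 84253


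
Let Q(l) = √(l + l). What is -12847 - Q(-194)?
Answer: -12847 - 2*I*√97 ≈ -12847.0 - 19.698*I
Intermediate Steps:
Q(l) = √2*√l (Q(l) = √(2*l) = √2*√l)
-12847 - Q(-194) = -12847 - √2*√(-194) = -12847 - √2*I*√194 = -12847 - 2*I*√97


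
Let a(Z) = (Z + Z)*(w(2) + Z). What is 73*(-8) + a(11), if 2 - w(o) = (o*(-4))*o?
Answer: 54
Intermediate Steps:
w(o) = 2 + 4*o² (w(o) = 2 - o*(-4)*o = 2 - (-4*o)*o = 2 - (-4)*o² = 2 + 4*o²)
a(Z) = 2*Z*(18 + Z) (a(Z) = (Z + Z)*((2 + 4*2²) + Z) = (2*Z)*((2 + 4*4) + Z) = (2*Z)*((2 + 16) + Z) = (2*Z)*(18 + Z) = 2*Z*(18 + Z))
73*(-8) + a(11) = 73*(-8) + 2*11*(18 + 11) = -584 + 2*11*29 = -584 + 638 = 54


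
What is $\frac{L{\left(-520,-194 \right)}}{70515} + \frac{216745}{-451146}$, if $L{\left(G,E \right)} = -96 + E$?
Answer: $- \frac{1027640401}{2120837346} \approx -0.48454$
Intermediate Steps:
$\frac{L{\left(-520,-194 \right)}}{70515} + \frac{216745}{-451146} = \frac{-96 - 194}{70515} + \frac{216745}{-451146} = \left(-290\right) \frac{1}{70515} + 216745 \left(- \frac{1}{451146}\right) = - \frac{58}{14103} - \frac{216745}{451146} = - \frac{1027640401}{2120837346}$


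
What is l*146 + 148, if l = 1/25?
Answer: 3846/25 ≈ 153.84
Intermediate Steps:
l = 1/25 ≈ 0.040000
l*146 + 148 = (1/25)*146 + 148 = 146/25 + 148 = 3846/25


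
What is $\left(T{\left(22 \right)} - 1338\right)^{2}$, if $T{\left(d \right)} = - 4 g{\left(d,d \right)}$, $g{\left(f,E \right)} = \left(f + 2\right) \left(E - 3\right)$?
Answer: $9998244$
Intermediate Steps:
$g{\left(f,E \right)} = \left(-3 + E\right) \left(2 + f\right)$ ($g{\left(f,E \right)} = \left(2 + f\right) \left(-3 + E\right) = \left(-3 + E\right) \left(2 + f\right)$)
$T{\left(d \right)} = 24 - 4 d^{2} + 4 d$ ($T{\left(d \right)} = - 4 \left(-6 - 3 d + 2 d + d d\right) = - 4 \left(-6 - 3 d + 2 d + d^{2}\right) = - 4 \left(-6 + d^{2} - d\right) = 24 - 4 d^{2} + 4 d$)
$\left(T{\left(22 \right)} - 1338\right)^{2} = \left(\left(24 - 4 \cdot 22^{2} + 4 \cdot 22\right) - 1338\right)^{2} = \left(\left(24 - 1936 + 88\right) - 1338\right)^{2} = \left(-1824 - 1338\right)^{2} = \left(-3162\right)^{2} = 9998244$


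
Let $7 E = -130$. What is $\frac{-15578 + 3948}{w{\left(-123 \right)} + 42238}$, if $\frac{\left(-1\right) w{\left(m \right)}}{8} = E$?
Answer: $- \frac{40705}{148353} \approx -0.27438$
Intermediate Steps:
$E = - \frac{130}{7}$ ($E = \frac{1}{7} \left(-130\right) = - \frac{130}{7} \approx -18.571$)
$w{\left(m \right)} = \frac{1040}{7}$ ($w{\left(m \right)} = \left(-8\right) \left(- \frac{130}{7}\right) = \frac{1040}{7}$)
$\frac{-15578 + 3948}{w{\left(-123 \right)} + 42238} = \frac{-15578 + 3948}{\frac{1040}{7} + 42238} = - \frac{11630}{\frac{296706}{7}} = \left(-11630\right) \frac{7}{296706} = - \frac{40705}{148353}$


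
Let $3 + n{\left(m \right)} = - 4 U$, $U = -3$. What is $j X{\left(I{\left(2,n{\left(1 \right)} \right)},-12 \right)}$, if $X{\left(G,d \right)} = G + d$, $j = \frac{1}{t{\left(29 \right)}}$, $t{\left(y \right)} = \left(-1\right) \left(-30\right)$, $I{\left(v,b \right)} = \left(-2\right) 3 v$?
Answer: $- \frac{4}{5} \approx -0.8$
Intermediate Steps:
$n{\left(m \right)} = 9$ ($n{\left(m \right)} = -3 - -12 = -3 + 12 = 9$)
$I{\left(v,b \right)} = - 6 v$
$t{\left(y \right)} = 30$
$j = \frac{1}{30} \approx 0.033333$
$j X{\left(I{\left(2,n{\left(1 \right)} \right)},-12 \right)} = \frac{\left(-6\right) 2 - 12}{30} = \frac{-12 - 12}{30} = \frac{1}{30} \left(-24\right) = - \frac{4}{5}$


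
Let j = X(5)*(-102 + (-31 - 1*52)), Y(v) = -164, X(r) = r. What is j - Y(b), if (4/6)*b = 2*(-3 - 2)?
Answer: -761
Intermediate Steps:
b = -15 (b = 3*(2*(-3 - 2))/2 = 3*(2*(-5))/2 = (3/2)*(-10) = -15)
j = -925 (j = 5*(-102 + (-31 - 1*52)) = 5*(-102 + (-31 - 52)) = 5*(-102 - 83) = 5*(-185) = -925)
j - Y(b) = -925 - 1*(-164) = -925 + 164 = -761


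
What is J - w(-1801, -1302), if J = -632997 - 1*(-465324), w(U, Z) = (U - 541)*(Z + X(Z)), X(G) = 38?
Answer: -3127961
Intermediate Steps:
w(U, Z) = (-541 + U)*(38 + Z) (w(U, Z) = (U - 541)*(Z + 38) = (-541 + U)*(38 + Z))
J = -167673 (J = -632997 + 465324 = -167673)
J - w(-1801, -1302) = -167673 - (-20558 - 541*(-1302) + 38*(-1801) - 1801*(-1302)) = -167673 - (-20558 + 704382 - 68438 + 2344902) = -167673 - 1*2960288 = -167673 - 2960288 = -3127961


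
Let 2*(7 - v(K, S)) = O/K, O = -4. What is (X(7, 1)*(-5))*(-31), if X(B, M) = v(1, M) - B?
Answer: 310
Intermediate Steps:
v(K, S) = 7 + 2/K (v(K, S) = 7 - (-2)/K = 7 + 2/K)
X(B, M) = 9 - B (X(B, M) = (7 + 2/1) - B = (7 + 2*1) - B = (7 + 2) - B = 9 - B)
(X(7, 1)*(-5))*(-31) = ((9 - 1*7)*(-5))*(-31) = ((9 - 7)*(-5))*(-31) = (2*(-5))*(-31) = -10*(-31) = 310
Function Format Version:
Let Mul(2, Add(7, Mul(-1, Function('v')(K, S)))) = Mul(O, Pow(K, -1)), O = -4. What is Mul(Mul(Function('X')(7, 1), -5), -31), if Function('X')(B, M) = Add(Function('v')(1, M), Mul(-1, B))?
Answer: 310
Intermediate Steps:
Function('v')(K, S) = Add(7, Mul(2, Pow(K, -1))) (Function('v')(K, S) = Add(7, Mul(Rational(-1, 2), Mul(-4, Pow(K, -1)))) = Add(7, Mul(2, Pow(K, -1))))
Function('X')(B, M) = Add(9, Mul(-1, B)) (Function('X')(B, M) = Add(Add(7, Mul(2, Pow(1, -1))), Mul(-1, B)) = Add(Add(7, Mul(2, 1)), Mul(-1, B)) = Add(Add(7, 2), Mul(-1, B)) = Add(9, Mul(-1, B)))
Mul(Mul(Function('X')(7, 1), -5), -31) = Mul(Mul(Add(9, Mul(-1, 7)), -5), -31) = Mul(Mul(Add(9, -7), -5), -31) = Mul(Mul(2, -5), -31) = Mul(-10, -31) = 310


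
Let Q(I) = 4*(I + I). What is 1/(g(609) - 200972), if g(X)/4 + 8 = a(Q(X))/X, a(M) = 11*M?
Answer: -1/200652 ≈ -4.9838e-6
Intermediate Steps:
Q(I) = 8*I (Q(I) = 4*(2*I) = 8*I)
g(X) = 320 (g(X) = -32 + 4*((11*(8*X))/X) = -32 + 4*((88*X)/X) = -32 + 4*88 = -32 + 352 = 320)
1/(g(609) - 200972) = 1/(320 - 200972) = 1/(-200652) = -1/200652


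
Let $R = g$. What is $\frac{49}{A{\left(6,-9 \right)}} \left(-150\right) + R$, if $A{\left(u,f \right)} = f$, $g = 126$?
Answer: $\frac{2828}{3} \approx 942.67$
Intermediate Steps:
$R = 126$
$\frac{49}{A{\left(6,-9 \right)}} \left(-150\right) + R = \frac{49}{-9} \left(-150\right) + 126 = 49 \left(- \frac{1}{9}\right) \left(-150\right) + 126 = \left(- \frac{49}{9}\right) \left(-150\right) + 126 = \frac{2450}{3} + 126 = \frac{2828}{3}$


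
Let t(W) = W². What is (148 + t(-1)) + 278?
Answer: 427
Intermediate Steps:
(148 + t(-1)) + 278 = (148 + (-1)²) + 278 = (148 + 1) + 278 = 149 + 278 = 427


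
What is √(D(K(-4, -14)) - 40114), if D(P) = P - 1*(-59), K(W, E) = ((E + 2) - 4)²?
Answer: I*√39799 ≈ 199.5*I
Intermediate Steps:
K(W, E) = (-2 + E)² (K(W, E) = ((2 + E) - 4)² = (-2 + E)²)
D(P) = 59 + P (D(P) = P + 59 = 59 + P)
√(D(K(-4, -14)) - 40114) = √((59 + (-2 - 14)²) - 40114) = √((59 + (-16)²) - 40114) = √((59 + 256) - 40114) = √(315 - 40114) = √(-39799) = I*√39799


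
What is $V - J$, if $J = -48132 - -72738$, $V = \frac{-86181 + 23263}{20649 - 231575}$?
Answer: $- \frac{2594991119}{105463} \approx -24606.0$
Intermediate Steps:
$V = \frac{31459}{105463}$ ($V = - \frac{62918}{-210926} = \left(-62918\right) \left(- \frac{1}{210926}\right) = \frac{31459}{105463} \approx 0.29829$)
$J = 24606$ ($J = -48132 + 72738 = 24606$)
$V - J = \frac{31459}{105463} - 24606 = - \frac{2594991119}{105463}$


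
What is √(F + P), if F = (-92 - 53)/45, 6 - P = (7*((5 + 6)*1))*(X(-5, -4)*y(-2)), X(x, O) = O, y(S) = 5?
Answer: √13885/3 ≈ 39.278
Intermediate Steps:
P = 1546 (P = 6 - 7*((5 + 6)*1)*(-4*5) = 6 - 7*(11*1)*(-20) = 6 - 7*11*(-20) = 6 - 77*(-20) = 6 - 1*(-1540) = 6 + 1540 = 1546)
F = -29/9 (F = -145*1/45 = -29/9 ≈ -3.2222)
√(F + P) = √(-29/9 + 1546) = √(13885/9) = √13885/3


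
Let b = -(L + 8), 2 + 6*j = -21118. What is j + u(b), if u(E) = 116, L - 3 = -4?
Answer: -3404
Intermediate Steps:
L = -1 (L = 3 - 4 = -1)
j = -3520 (j = -⅓ + (⅙)*(-21118) = -⅓ - 10559/3 = -3520)
b = -7 (b = -(-1 + 8) = -1*7 = -7)
j + u(b) = -3520 + 116 = -3404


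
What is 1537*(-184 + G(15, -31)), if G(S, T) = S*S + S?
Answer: 86072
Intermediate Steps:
G(S, T) = S + S**2 (G(S, T) = S**2 + S = S + S**2)
1537*(-184 + G(15, -31)) = 1537*(-184 + 15*(1 + 15)) = 1537*(-184 + 15*16) = 1537*(-184 + 240) = 1537*56 = 86072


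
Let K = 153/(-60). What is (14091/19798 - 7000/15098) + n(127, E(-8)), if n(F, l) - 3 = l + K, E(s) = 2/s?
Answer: 334854897/747275510 ≈ 0.44810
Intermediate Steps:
K = -51/20 (K = 153*(-1/60) = -51/20 ≈ -2.5500)
n(F, l) = 9/20 + l (n(F, l) = 3 + (l - 51/20) = 3 + (-51/20 + l) = 9/20 + l)
(14091/19798 - 7000/15098) + n(127, E(-8)) = (14091/19798 - 7000/15098) + (9/20 + 2/(-8)) = (14091*(1/19798) - 7000*1/15098) + (9/20 + 2*(-⅛)) = (14091/19798 - 3500/7549) + (9/20 - ¼) = 37079959/149455102 + ⅕ = 334854897/747275510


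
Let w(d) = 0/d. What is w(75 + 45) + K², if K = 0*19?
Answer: 0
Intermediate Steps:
K = 0
w(d) = 0
w(75 + 45) + K² = 0 + 0² = 0 + 0 = 0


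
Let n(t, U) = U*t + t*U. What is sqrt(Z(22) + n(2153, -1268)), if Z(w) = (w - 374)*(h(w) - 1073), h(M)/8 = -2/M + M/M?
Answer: 26*I*sqrt(7522) ≈ 2255.0*I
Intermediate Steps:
h(M) = 8 - 16/M (h(M) = 8*(-2/M + M/M) = 8*(-2/M + 1) = 8*(1 - 2/M) = 8 - 16/M)
n(t, U) = 2*U*t (n(t, U) = U*t + U*t = 2*U*t)
Z(w) = (-1065 - 16/w)*(-374 + w) (Z(w) = (w - 374)*((8 - 16/w) - 1073) = (-374 + w)*(-1065 - 16/w) = (-1065 - 16/w)*(-374 + w))
sqrt(Z(22) + n(2153, -1268)) = sqrt((398294 - 1065*22 + 5984/22) + 2*(-1268)*2153) = sqrt((398294 - 23430 + 5984*(1/22)) - 5460008) = sqrt((398294 - 23430 + 272) - 5460008) = sqrt(375136 - 5460008) = sqrt(-5084872) = 26*I*sqrt(7522)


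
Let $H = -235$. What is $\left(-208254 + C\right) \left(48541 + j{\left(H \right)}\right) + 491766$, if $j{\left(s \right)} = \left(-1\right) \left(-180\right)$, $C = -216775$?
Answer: $-20707346143$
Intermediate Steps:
$j{\left(s \right)} = 180$
$\left(-208254 + C\right) \left(48541 + j{\left(H \right)}\right) + 491766 = \left(-208254 - 216775\right) \left(48541 + 180\right) + 491766 = \left(-425029\right) 48721 + 491766 = -20707837909 + 491766 = -20707346143$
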